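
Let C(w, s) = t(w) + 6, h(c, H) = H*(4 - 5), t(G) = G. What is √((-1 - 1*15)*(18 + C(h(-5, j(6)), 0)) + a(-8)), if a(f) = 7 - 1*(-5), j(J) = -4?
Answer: 2*I*√109 ≈ 20.881*I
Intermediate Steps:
a(f) = 12 (a(f) = 7 + 5 = 12)
h(c, H) = -H (h(c, H) = H*(-1) = -H)
C(w, s) = 6 + w (C(w, s) = w + 6 = 6 + w)
√((-1 - 1*15)*(18 + C(h(-5, j(6)), 0)) + a(-8)) = √((-1 - 1*15)*(18 + (6 - 1*(-4))) + 12) = √((-1 - 15)*(18 + (6 + 4)) + 12) = √(-16*(18 + 10) + 12) = √(-16*28 + 12) = √(-448 + 12) = √(-436) = 2*I*√109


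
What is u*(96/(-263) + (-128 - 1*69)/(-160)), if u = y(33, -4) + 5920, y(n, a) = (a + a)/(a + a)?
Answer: 215826371/42080 ≈ 5129.0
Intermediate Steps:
y(n, a) = 1 (y(n, a) = (2*a)/((2*a)) = (2*a)*(1/(2*a)) = 1)
u = 5921 (u = 1 + 5920 = 5921)
u*(96/(-263) + (-128 - 1*69)/(-160)) = 5921*(96/(-263) + (-128 - 1*69)/(-160)) = 5921*(96*(-1/263) + (-128 - 69)*(-1/160)) = 5921*(-96/263 - 197*(-1/160)) = 5921*(-96/263 + 197/160) = 5921*(36451/42080) = 215826371/42080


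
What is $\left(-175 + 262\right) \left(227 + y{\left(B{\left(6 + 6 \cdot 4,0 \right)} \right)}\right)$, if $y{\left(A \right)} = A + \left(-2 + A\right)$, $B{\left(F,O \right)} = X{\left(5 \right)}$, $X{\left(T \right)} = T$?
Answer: $20445$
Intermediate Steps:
$B{\left(F,O \right)} = 5$
$y{\left(A \right)} = -2 + 2 A$
$\left(-175 + 262\right) \left(227 + y{\left(B{\left(6 + 6 \cdot 4,0 \right)} \right)}\right) = \left(-175 + 262\right) \left(227 + \left(-2 + 2 \cdot 5\right)\right) = 87 \left(227 + \left(-2 + 10\right)\right) = 87 \left(227 + 8\right) = 87 \cdot 235 = 20445$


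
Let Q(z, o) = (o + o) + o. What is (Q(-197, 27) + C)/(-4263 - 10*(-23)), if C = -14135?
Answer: 14054/4033 ≈ 3.4847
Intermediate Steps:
Q(z, o) = 3*o (Q(z, o) = 2*o + o = 3*o)
(Q(-197, 27) + C)/(-4263 - 10*(-23)) = (3*27 - 14135)/(-4263 - 10*(-23)) = (81 - 14135)/(-4263 + 230) = -14054/(-4033) = -14054*(-1/4033) = 14054/4033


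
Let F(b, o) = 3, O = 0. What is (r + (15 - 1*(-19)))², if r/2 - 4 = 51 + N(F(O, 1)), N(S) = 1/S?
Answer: 188356/9 ≈ 20928.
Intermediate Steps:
r = 332/3 (r = 8 + 2*(51 + 1/3) = 8 + 2*(51 + ⅓) = 8 + 2*(154/3) = 8 + 308/3 = 332/3 ≈ 110.67)
(r + (15 - 1*(-19)))² = (332/3 + (15 - 1*(-19)))² = (332/3 + (15 + 19))² = (332/3 + 34)² = (434/3)² = 188356/9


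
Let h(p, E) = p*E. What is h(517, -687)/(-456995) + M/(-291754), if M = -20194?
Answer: 5129702318/6060459965 ≈ 0.84642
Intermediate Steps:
h(p, E) = E*p
h(517, -687)/(-456995) + M/(-291754) = -687*517/(-456995) - 20194/(-291754) = -355179*(-1/456995) - 20194*(-1/291754) = 32289/41545 + 10097/145877 = 5129702318/6060459965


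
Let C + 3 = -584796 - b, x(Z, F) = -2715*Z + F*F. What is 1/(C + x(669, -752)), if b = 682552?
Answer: -1/2518182 ≈ -3.9711e-7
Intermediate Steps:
x(Z, F) = F² - 2715*Z (x(Z, F) = -2715*Z + F² = F² - 2715*Z)
C = -1267351 (C = -3 + (-584796 - 1*682552) = -3 + (-584796 - 682552) = -3 - 1267348 = -1267351)
1/(C + x(669, -752)) = 1/(-1267351 + ((-752)² - 2715*669)) = 1/(-1267351 + (565504 - 1816335)) = 1/(-1267351 - 1250831) = 1/(-2518182) = -1/2518182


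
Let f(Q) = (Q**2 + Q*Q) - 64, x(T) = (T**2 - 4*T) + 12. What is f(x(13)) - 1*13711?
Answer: 19507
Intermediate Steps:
x(T) = 12 + T**2 - 4*T
f(Q) = -64 + 2*Q**2 (f(Q) = (Q**2 + Q**2) - 64 = 2*Q**2 - 64 = -64 + 2*Q**2)
f(x(13)) - 1*13711 = (-64 + 2*(12 + 13**2 - 4*13)**2) - 1*13711 = (-64 + 2*(12 + 169 - 52)**2) - 13711 = (-64 + 2*129**2) - 13711 = (-64 + 2*16641) - 13711 = (-64 + 33282) - 13711 = 33218 - 13711 = 19507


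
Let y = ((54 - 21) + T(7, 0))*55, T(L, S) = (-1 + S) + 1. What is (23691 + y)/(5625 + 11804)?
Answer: 25506/17429 ≈ 1.4634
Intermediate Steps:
T(L, S) = S
y = 1815 (y = ((54 - 21) + 0)*55 = (33 + 0)*55 = 33*55 = 1815)
(23691 + y)/(5625 + 11804) = (23691 + 1815)/(5625 + 11804) = 25506/17429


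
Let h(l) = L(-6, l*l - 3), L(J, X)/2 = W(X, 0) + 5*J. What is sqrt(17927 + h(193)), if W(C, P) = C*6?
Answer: sqrt(464819) ≈ 681.78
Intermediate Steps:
W(C, P) = 6*C
L(J, X) = 10*J + 12*X (L(J, X) = 2*(6*X + 5*J) = 2*(5*J + 6*X) = 10*J + 12*X)
h(l) = -96 + 12*l**2 (h(l) = 10*(-6) + 12*(l*l - 3) = -60 + 12*(l**2 - 3) = -60 + 12*(-3 + l**2) = -60 + (-36 + 12*l**2) = -96 + 12*l**2)
sqrt(17927 + h(193)) = sqrt(17927 + (-96 + 12*193**2)) = sqrt(17927 + (-96 + 12*37249)) = sqrt(17927 + (-96 + 446988)) = sqrt(17927 + 446892) = sqrt(464819)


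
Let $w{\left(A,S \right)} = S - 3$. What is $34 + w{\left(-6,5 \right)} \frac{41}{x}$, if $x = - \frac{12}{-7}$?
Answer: $\frac{491}{6} \approx 81.833$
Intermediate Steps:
$x = \frac{12}{7}$ ($x = \left(-12\right) \left(- \frac{1}{7}\right) = \frac{12}{7} \approx 1.7143$)
$w{\left(A,S \right)} = -3 + S$ ($w{\left(A,S \right)} = S - 3 = -3 + S$)
$34 + w{\left(-6,5 \right)} \frac{41}{x} = 34 + \left(-3 + 5\right) \frac{41}{\frac{12}{7}} = 34 + 2 \cdot 41 \cdot \frac{7}{12} = 34 + 2 \cdot \frac{287}{12} = 34 + \frac{287}{6} = \frac{491}{6}$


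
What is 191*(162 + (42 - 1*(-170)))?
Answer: 71434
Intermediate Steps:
191*(162 + (42 - 1*(-170))) = 191*(162 + (42 + 170)) = 191*(162 + 212) = 191*374 = 71434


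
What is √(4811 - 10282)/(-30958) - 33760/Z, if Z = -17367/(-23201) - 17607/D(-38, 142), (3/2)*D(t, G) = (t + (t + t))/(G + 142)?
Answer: -1488204944/2900383047 - I*√5471/30958 ≈ -0.51311 - 0.0023892*I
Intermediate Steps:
D(t, G) = 2*t/(142 + G) (D(t, G) = 2*((t + (t + t))/(G + 142))/3 = 2*((t + 2*t)/(142 + G))/3 = 2*((3*t)/(142 + G))/3 = 2*(3*t/(142 + G))/3 = 2*t/(142 + G))
Z = 29003830470/440819 (Z = -17367/(-23201) - 17607/(2*(-38)/(142 + 142)) = -17367*(-1/23201) - 17607/(2*(-38)/284) = 17367/23201 - 17607/(2*(-38)*(1/284)) = 17367/23201 - 17607/(-19/71) = 17367/23201 - 17607*(-71/19) = 17367/23201 + 1250097/19 = 29003830470/440819 ≈ 65795.)
√(4811 - 10282)/(-30958) - 33760/Z = √(4811 - 10282)/(-30958) - 33760/29003830470/440819 = √(-5471)*(-1/30958) - 33760*440819/29003830470 = (I*√5471)*(-1/30958) - 1488204944/2900383047 = -I*√5471/30958 - 1488204944/2900383047 = -1488204944/2900383047 - I*√5471/30958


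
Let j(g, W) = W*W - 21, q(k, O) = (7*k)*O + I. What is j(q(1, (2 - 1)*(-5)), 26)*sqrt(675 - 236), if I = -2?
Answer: 655*sqrt(439) ≈ 13724.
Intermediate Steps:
q(k, O) = -2 + 7*O*k (q(k, O) = (7*k)*O - 2 = 7*O*k - 2 = -2 + 7*O*k)
j(g, W) = -21 + W**2 (j(g, W) = W**2 - 21 = -21 + W**2)
j(q(1, (2 - 1)*(-5)), 26)*sqrt(675 - 236) = (-21 + 26**2)*sqrt(675 - 236) = (-21 + 676)*sqrt(439) = 655*sqrt(439)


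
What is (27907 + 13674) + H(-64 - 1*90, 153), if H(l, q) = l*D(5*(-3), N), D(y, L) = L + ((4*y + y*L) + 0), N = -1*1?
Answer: 48665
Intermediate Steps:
N = -1
D(y, L) = L + 4*y + L*y (D(y, L) = L + ((4*y + L*y) + 0) = L + (4*y + L*y) = L + 4*y + L*y)
H(l, q) = -46*l (H(l, q) = l*(-1 + 4*(5*(-3)) - 5*(-3)) = l*(-1 + 4*(-15) - 1*(-15)) = l*(-1 - 60 + 15) = l*(-46) = -46*l)
(27907 + 13674) + H(-64 - 1*90, 153) = (27907 + 13674) - 46*(-64 - 1*90) = 41581 - 46*(-64 - 90) = 41581 - 46*(-154) = 41581 + 7084 = 48665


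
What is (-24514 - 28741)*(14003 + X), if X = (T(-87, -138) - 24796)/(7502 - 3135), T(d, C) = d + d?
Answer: -295933827855/397 ≈ -7.4542e+8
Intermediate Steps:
T(d, C) = 2*d
X = -2270/397 (X = (2*(-87) - 24796)/(7502 - 3135) = (-174 - 24796)/4367 = -24970*1/4367 = -2270/397 ≈ -5.7179)
(-24514 - 28741)*(14003 + X) = (-24514 - 28741)*(14003 - 2270/397) = -53255*5556921/397 = -295933827855/397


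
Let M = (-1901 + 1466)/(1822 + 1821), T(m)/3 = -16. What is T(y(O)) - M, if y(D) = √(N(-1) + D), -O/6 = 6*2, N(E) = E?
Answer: -174429/3643 ≈ -47.881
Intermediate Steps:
O = -72 (O = -36*2 = -6*12 = -72)
y(D) = √(-1 + D)
T(m) = -48 (T(m) = 3*(-16) = -48)
M = -435/3643 ≈ -0.11941
T(y(O)) - M = -48 - 1*(-435/3643) = -48 + 435/3643 = -174429/3643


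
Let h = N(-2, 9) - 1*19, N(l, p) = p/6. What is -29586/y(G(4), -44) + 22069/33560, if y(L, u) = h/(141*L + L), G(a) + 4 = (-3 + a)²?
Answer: -169191055181/234920 ≈ -7.2021e+5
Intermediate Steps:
N(l, p) = p/6 (N(l, p) = p*(⅙) = p/6)
h = -35/2 (h = (⅙)*9 - 1*19 = 3/2 - 19 = -35/2 ≈ -17.500)
G(a) = -4 + (-3 + a)²
y(L, u) = -35/(284*L) (y(L, u) = -35/(2*(141*L + L)) = -35*1/(142*L)/2 = -35/(284*L))
-29586/y(G(4), -44) + 22069/33560 = -(33609696/35 - 8402424*(-3 + 4)²/35) + 22069/33560 = -29586/((-35/(284*(-4 + 1²)))) + 22069*(1/33560) = -29586/((-35/(284*(-4 + 1)))) + 22069/33560 = -29586/((-35/284/(-3))) + 22069/33560 = -29586/((-35/284*(-⅓))) + 22069/33560 = -29586/35/852 + 22069/33560 = -29586*852/35 + 22069/33560 = -25207272/35 + 22069/33560 = -169191055181/234920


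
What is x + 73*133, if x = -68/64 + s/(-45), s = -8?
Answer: 6989843/720 ≈ 9708.1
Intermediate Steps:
x = -637/720 (x = -68/64 - 8/(-45) = -68*1/64 - 8*(-1/45) = -17/16 + 8/45 = -637/720 ≈ -0.88472)
x + 73*133 = -637/720 + 73*133 = -637/720 + 9709 = 6989843/720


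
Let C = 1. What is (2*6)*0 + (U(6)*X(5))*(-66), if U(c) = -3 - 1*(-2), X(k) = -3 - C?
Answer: -264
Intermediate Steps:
X(k) = -4 (X(k) = -3 - 1*1 = -3 - 1 = -4)
U(c) = -1 (U(c) = -3 + 2 = -1)
(2*6)*0 + (U(6)*X(5))*(-66) = (2*6)*0 - 1*(-4)*(-66) = 12*0 + 4*(-66) = 0 - 264 = -264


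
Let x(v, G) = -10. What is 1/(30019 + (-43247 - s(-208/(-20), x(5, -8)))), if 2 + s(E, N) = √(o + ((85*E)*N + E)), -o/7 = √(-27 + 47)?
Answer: -1/(13226 + I*√(44148/5 + 14*√5)) ≈ -7.5605e-5 + 5.381e-7*I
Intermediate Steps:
o = -14*√5 (o = -7*√(-27 + 47) = -14*√5 ≈ -31.305)
s(E, N) = -2 + √(E - 14*√5 + 85*E*N) (s(E, N) = -2 + √(-14*√5 + ((85*E)*N + E)) = -2 + √(-14*√5 + (85*E*N + E)) = -2 + √(-14*√5 + (E + 85*E*N)) = -2 + √(E - 14*√5 + 85*E*N))
1/(30019 + (-43247 - s(-208/(-20), x(5, -8)))) = 1/(30019 + (-43247 - (-2 + √(-208/(-20) - 14*√5 + 85*(-208/(-20))*(-10))))) = 1/(30019 + (-43247 - (-2 + √(-208*(-1/20) - 14*√5 + 85*(-208*(-1/20))*(-10))))) = 1/(30019 + (-43247 - (-2 + √(52/5 - 14*√5 + 85*(52/5)*(-10))))) = 1/(30019 + (-43247 - (-2 + √(52/5 - 14*√5 - 8840)))) = 1/(30019 + (-43247 - (-2 + √(-44148/5 - 14*√5)))) = 1/(30019 + (-43247 + (2 - √(-44148/5 - 14*√5)))) = 1/(30019 + (-43245 - √(-44148/5 - 14*√5))) = 1/(-13226 - √(-44148/5 - 14*√5))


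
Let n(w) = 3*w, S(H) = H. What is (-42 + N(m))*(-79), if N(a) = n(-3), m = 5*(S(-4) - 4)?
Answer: 4029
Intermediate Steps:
m = -40 (m = 5*(-4 - 4) = 5*(-8) = -40)
N(a) = -9 (N(a) = 3*(-3) = -9)
(-42 + N(m))*(-79) = (-42 - 9)*(-79) = -51*(-79) = 4029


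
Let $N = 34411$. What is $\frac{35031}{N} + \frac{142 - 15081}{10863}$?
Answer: $- \frac{133524176}{373806693} \approx -0.3572$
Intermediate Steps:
$\frac{35031}{N} + \frac{142 - 15081}{10863} = \frac{35031}{34411} + \frac{142 - 15081}{10863} = 35031 \cdot \frac{1}{34411} + \left(142 - 15081\right) \frac{1}{10863} = \frac{35031}{34411} - \frac{14939}{10863} = - \frac{133524176}{373806693}$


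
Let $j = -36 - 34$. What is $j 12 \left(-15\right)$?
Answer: $12600$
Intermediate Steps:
$j = -70$ ($j = -36 - 34 = -70$)
$j 12 \left(-15\right) = \left(-70\right) 12 \left(-15\right) = \left(-840\right) \left(-15\right) = 12600$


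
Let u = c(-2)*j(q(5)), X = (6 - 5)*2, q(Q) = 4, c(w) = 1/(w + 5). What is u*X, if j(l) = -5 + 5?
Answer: 0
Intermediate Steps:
c(w) = 1/(5 + w)
j(l) = 0
X = 2 (X = 1*2 = 2)
u = 0 (u = 0/(5 - 2) = 0/3 = (⅓)*0 = 0)
u*X = 0*2 = 0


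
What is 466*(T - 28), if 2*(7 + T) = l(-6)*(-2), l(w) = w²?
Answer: -33086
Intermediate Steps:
T = -43 (T = -7 + ((-6)²*(-2))/2 = -7 + (36*(-2))/2 = -7 + (½)*(-72) = -7 - 36 = -43)
466*(T - 28) = 466*(-43 - 28) = 466*(-71) = -33086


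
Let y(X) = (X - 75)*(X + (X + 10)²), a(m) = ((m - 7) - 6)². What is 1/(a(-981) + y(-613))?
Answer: -1/248753212 ≈ -4.0201e-9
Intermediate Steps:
a(m) = (-13 + m)² (a(m) = ((-7 + m) - 6)² = (-13 + m)²)
y(X) = (-75 + X)*(X + (10 + X)²)
1/(a(-981) + y(-613)) = 1/((-13 - 981)² + (-7500 + (-613)³ - 1475*(-613) - 54*(-613)²)) = 1/((-994)² + (-7500 - 230346397 + 904175 - 54*375769)) = 1/(988036 + (-7500 - 230346397 + 904175 - 20291526)) = 1/(988036 - 249741248) = 1/(-248753212) = -1/248753212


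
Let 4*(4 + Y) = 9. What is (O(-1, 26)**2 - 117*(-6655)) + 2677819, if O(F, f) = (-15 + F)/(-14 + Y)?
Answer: 13718670022/3969 ≈ 3.4565e+6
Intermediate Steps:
Y = -7/4 (Y = -4 + (1/4)*9 = -4 + 9/4 = -7/4 ≈ -1.7500)
O(F, f) = 20/21 - 4*F/63 (O(F, f) = (-15 + F)/(-14 - 7/4) = (-15 + F)/(-63/4) = (-15 + F)*(-4/63) = 20/21 - 4*F/63)
(O(-1, 26)**2 - 117*(-6655)) + 2677819 = ((20/21 - 4/63*(-1))**2 - 117*(-6655)) + 2677819 = ((20/21 + 4/63)**2 + 778635) + 2677819 = ((64/63)**2 + 778635) + 2677819 = (4096/3969 + 778635) + 2677819 = 3090406411/3969 + 2677819 = 13718670022/3969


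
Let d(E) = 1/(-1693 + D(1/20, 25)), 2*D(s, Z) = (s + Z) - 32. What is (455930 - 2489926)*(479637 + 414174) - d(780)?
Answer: -123368204787583364/67859 ≈ -1.8180e+12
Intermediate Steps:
D(s, Z) = -16 + Z/2 + s/2 (D(s, Z) = ((s + Z) - 32)/2 = ((Z + s) - 32)/2 = (-32 + Z + s)/2 = -16 + Z/2 + s/2)
d(E) = -40/67859 (d(E) = 1/(-1693 + (-16 + (½)*25 + (½)/20)) = 1/(-1693 + (-16 + 25/2 + (½)*(1/20))) = 1/(-1693 + (-16 + 25/2 + 1/40)) = 1/(-1693 - 139/40) = 1/(-67859/40) = -40/67859)
(455930 - 2489926)*(479637 + 414174) - d(780) = (455930 - 2489926)*(479637 + 414174) - 1*(-40/67859) = -2033996*893811 + 40/67859 = -1818007998756 + 40/67859 = -123368204787583364/67859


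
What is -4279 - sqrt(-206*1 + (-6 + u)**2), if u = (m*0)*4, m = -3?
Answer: -4279 - I*sqrt(170) ≈ -4279.0 - 13.038*I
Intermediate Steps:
u = 0 (u = -3*0*4 = 0*4 = 0)
-4279 - sqrt(-206*1 + (-6 + u)**2) = -4279 - sqrt(-206*1 + (-6 + 0)**2) = -4279 - sqrt(-206 + (-6)**2) = -4279 - sqrt(-206 + 36) = -4279 - sqrt(-170) = -4279 - I*sqrt(170)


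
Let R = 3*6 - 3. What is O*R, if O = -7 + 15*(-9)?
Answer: -2130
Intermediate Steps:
R = 15 (R = 18 - 3 = 15)
O = -142 (O = -7 - 135 = -142)
O*R = -142*15 = -2130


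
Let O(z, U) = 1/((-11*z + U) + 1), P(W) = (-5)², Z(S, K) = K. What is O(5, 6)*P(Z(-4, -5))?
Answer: -25/48 ≈ -0.52083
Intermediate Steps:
P(W) = 25
O(z, U) = 1/(1 + U - 11*z) (O(z, U) = 1/((U - 11*z) + 1) = 1/(1 + U - 11*z))
O(5, 6)*P(Z(-4, -5)) = 25/(1 + 6 - 11*5) = 25/(1 + 6 - 55) = 25/(-48) = -1/48*25 = -25/48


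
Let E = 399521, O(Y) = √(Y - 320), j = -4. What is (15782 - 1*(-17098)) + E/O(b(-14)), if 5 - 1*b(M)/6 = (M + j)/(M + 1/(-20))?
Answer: 32880 - 399521*I*√940226/16730 ≈ 32880.0 - 23156.0*I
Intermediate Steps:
b(M) = 30 - 6*(-4 + M)/(-1/20 + M) (b(M) = 30 - 6*(M - 4)/(M + 1/(-20)) = 30 - 6*(-4 + M)/(M - 1/20) = 30 - 6*(-4 + M)/(-1/20 + M))
O(Y) = √(-320 + Y)
(15782 - 1*(-17098)) + E/O(b(-14)) = (15782 - 1*(-17098)) + 399521/(√(-320 + 30*(15 + 16*(-14))/(-1 + 20*(-14)))) = (15782 + 17098) + 399521/(√(-320 + 30*(15 - 224)/(-1 - 280))) = 32880 + 399521/(√(-320 + 30*(-209)/(-281))) = 32880 + 399521/(√(-320 + 30*(-1/281)*(-209))) = 32880 + 399521/(√(-320 + 6270/281)) = 32880 + 399521/(√(-83650/281)) = 32880 + 399521/((5*I*√940226/281)) = 32880 + 399521*(-I*√940226/16730) = 32880 - 399521*I*√940226/16730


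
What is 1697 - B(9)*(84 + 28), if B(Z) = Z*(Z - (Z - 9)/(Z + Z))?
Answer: -7375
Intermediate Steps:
B(Z) = Z*(Z - (-9 + Z)/(2*Z))
1697 - B(9)*(84 + 28) = 1697 - (9/2 + 9² - ½*9)*(84 + 28) = 1697 - (9/2 + 81 - 9/2)*112 = 1697 - 81*112 = 1697 - 1*9072 = 1697 - 9072 = -7375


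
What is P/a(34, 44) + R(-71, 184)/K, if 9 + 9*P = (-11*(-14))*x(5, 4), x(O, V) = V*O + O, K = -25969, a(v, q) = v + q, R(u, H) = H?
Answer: 99617761/18230238 ≈ 5.4644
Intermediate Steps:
a(v, q) = q + v
x(O, V) = O + O*V (x(O, V) = O*V + O = O + O*V)
P = 3841/9 (P = -1 + ((-11*(-14))*(5*(1 + 4)))/9 = -1 + (154*(5*5))/9 = -1 + (154*25)/9 = -1 + (⅑)*3850 = -1 + 3850/9 = 3841/9 ≈ 426.78)
P/a(34, 44) + R(-71, 184)/K = 3841/(9*(44 + 34)) + 184/(-25969) = (3841/9)/78 + 184*(-1/25969) = (3841/9)*(1/78) - 184/25969 = 3841/702 - 184/25969 = 99617761/18230238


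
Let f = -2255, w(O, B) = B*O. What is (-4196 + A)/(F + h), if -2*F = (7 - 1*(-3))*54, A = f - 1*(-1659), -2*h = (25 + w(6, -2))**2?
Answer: 9584/709 ≈ 13.518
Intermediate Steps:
h = -169/2 (h = -(25 - 2*6)**2/2 = -(25 - 12)**2/2 = -1/2*13**2 = -1/2*169 = -169/2 ≈ -84.500)
A = -596 (A = -2255 - 1*(-1659) = -2255 + 1659 = -596)
F = -270 (F = -(7 - 1*(-3))*54/2 = -(7 + 3)*54/2 = -5*54 = -1/2*540 = -270)
(-4196 + A)/(F + h) = (-4196 - 596)/(-270 - 169/2) = -4792/(-709/2) = -4792*(-2/709) = 9584/709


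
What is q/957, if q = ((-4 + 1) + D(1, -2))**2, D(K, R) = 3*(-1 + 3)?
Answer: 3/319 ≈ 0.0094044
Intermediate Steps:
D(K, R) = 6 (D(K, R) = 3*2 = 6)
q = 9 (q = ((-4 + 1) + 6)**2 = (-3 + 6)**2 = 3**2 = 9)
q/957 = 9/957 = 9*(1/957) = 3/319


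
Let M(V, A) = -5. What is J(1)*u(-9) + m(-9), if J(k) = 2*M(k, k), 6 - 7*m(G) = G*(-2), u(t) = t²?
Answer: -5682/7 ≈ -811.71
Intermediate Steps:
m(G) = 6/7 + 2*G/7 (m(G) = 6/7 - G*(-2)/7 = 6/7 - (-2)*G/7 = 6/7 + 2*G/7)
J(k) = -10 (J(k) = 2*(-5) = -10)
J(1)*u(-9) + m(-9) = -10*(-9)² + (6/7 + (2/7)*(-9)) = -10*81 + (6/7 - 18/7) = -810 - 12/7 = -5682/7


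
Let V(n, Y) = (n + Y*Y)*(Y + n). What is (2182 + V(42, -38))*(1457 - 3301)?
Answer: -14984344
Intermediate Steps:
V(n, Y) = (Y + n)*(n + Y²) (V(n, Y) = (n + Y²)*(Y + n) = (Y + n)*(n + Y²))
(2182 + V(42, -38))*(1457 - 3301) = (2182 + ((-38)³ + 42² - 38*42 + 42*(-38)²))*(1457 - 3301) = (2182 + (-54872 + 1764 - 1596 + 42*1444))*(-1844) = (2182 + (-54872 + 1764 - 1596 + 60648))*(-1844) = (2182 + 5944)*(-1844) = 8126*(-1844) = -14984344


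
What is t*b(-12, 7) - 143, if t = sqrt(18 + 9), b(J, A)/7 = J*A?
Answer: -143 - 1764*sqrt(3) ≈ -3198.3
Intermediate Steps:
b(J, A) = 7*A*J (b(J, A) = 7*(J*A) = 7*(A*J) = 7*A*J)
t = 3*sqrt(3) (t = sqrt(27) = 3*sqrt(3) ≈ 5.1962)
t*b(-12, 7) - 143 = (3*sqrt(3))*(7*7*(-12)) - 143 = (3*sqrt(3))*(-588) - 143 = -1764*sqrt(3) - 143 = -143 - 1764*sqrt(3)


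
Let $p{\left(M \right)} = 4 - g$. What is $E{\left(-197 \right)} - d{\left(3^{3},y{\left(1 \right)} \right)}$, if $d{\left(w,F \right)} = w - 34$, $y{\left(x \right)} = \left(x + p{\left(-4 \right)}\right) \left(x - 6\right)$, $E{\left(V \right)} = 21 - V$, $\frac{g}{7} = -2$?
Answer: $225$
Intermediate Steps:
$g = -14$ ($g = 7 \left(-2\right) = -14$)
$p{\left(M \right)} = 18$ ($p{\left(M \right)} = 4 - -14 = 4 + 14 = 18$)
$y{\left(x \right)} = \left(-6 + x\right) \left(18 + x\right)$ ($y{\left(x \right)} = \left(x + 18\right) \left(x - 6\right) = \left(18 + x\right) \left(-6 + x\right) = \left(-6 + x\right) \left(18 + x\right)$)
$d{\left(w,F \right)} = -34 + w$ ($d{\left(w,F \right)} = w - 34 = -34 + w$)
$E{\left(-197 \right)} - d{\left(3^{3},y{\left(1 \right)} \right)} = \left(21 - -197\right) - \left(-34 + 3^{3}\right) = \left(21 + 197\right) - \left(-34 + 27\right) = 218 - -7 = 218 + 7 = 225$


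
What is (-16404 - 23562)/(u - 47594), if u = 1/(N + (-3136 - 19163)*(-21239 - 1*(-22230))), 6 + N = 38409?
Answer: 881646203196/1049919166165 ≈ 0.83973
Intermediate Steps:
N = 38403 (N = -6 + 38409 = 38403)
u = -1/22059906 (u = 1/(38403 + (-3136 - 19163)*(-21239 - 1*(-22230))) = 1/(38403 - 22299*(-21239 + 22230)) = 1/(38403 - 22299*991) = 1/(38403 - 22098309) = 1/(-22059906) = -1/22059906 ≈ -4.5331e-8)
(-16404 - 23562)/(u - 47594) = (-16404 - 23562)/(-1/22059906 - 47594) = -39966/(-1049919166165/22059906) = -39966*(-22059906/1049919166165) = 881646203196/1049919166165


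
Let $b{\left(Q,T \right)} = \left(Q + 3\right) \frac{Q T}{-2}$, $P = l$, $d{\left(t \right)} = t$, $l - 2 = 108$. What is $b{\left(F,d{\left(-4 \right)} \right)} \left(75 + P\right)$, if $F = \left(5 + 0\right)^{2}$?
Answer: $259000$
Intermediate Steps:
$l = 110$ ($l = 2 + 108 = 110$)
$P = 110$
$F = 25$ ($F = 5^{2} = 25$)
$b{\left(Q,T \right)} = - \frac{Q T \left(3 + Q\right)}{2}$ ($b{\left(Q,T \right)} = \left(3 + Q\right) Q T \left(- \frac{1}{2}\right) = \left(3 + Q\right) \left(- \frac{Q T}{2}\right) = - \frac{Q T \left(3 + Q\right)}{2}$)
$b{\left(F,d{\left(-4 \right)} \right)} \left(75 + P\right) = \left(- \frac{1}{2}\right) 25 \left(-4\right) \left(3 + 25\right) \left(75 + 110\right) = \left(- \frac{1}{2}\right) 25 \left(-4\right) 28 \cdot 185 = 1400 \cdot 185 = 259000$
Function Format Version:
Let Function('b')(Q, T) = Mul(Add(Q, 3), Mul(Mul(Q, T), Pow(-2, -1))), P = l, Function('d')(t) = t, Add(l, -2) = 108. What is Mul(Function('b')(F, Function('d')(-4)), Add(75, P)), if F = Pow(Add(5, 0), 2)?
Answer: 259000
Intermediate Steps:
l = 110 (l = Add(2, 108) = 110)
P = 110
F = 25 (F = Pow(5, 2) = 25)
Function('b')(Q, T) = Mul(Rational(-1, 2), Q, T, Add(3, Q)) (Function('b')(Q, T) = Mul(Add(3, Q), Mul(Mul(Q, T), Rational(-1, 2))) = Mul(Add(3, Q), Mul(Rational(-1, 2), Q, T)) = Mul(Rational(-1, 2), Q, T, Add(3, Q)))
Mul(Function('b')(F, Function('d')(-4)), Add(75, P)) = Mul(Mul(Rational(-1, 2), 25, -4, Add(3, 25)), Add(75, 110)) = Mul(Mul(Rational(-1, 2), 25, -4, 28), 185) = Mul(1400, 185) = 259000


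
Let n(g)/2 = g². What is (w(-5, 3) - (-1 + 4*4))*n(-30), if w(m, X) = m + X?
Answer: -30600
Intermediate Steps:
w(m, X) = X + m
n(g) = 2*g²
(w(-5, 3) - (-1 + 4*4))*n(-30) = ((3 - 5) - (-1 + 4*4))*(2*(-30)²) = (-2 - (-1 + 16))*(2*900) = (-2 - 1*15)*1800 = (-2 - 15)*1800 = -17*1800 = -30600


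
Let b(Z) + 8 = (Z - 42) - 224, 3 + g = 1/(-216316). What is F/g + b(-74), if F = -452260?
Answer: 97605239908/648949 ≈ 1.5041e+5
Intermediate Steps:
g = -648949/216316 (g = -3 + 1/(-216316) = -3 - 1/216316 = -648949/216316 ≈ -3.0000)
b(Z) = -274 + Z (b(Z) = -8 + ((Z - 42) - 224) = -8 + ((-42 + Z) - 224) = -8 + (-266 + Z) = -274 + Z)
F/g + b(-74) = -452260/(-648949/216316) + (-274 - 74) = -452260*(-216316/648949) - 348 = 97831074160/648949 - 348 = 97605239908/648949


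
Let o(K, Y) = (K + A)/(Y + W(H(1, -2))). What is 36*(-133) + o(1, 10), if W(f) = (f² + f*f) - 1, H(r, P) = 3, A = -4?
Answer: -43093/9 ≈ -4788.1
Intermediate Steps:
W(f) = -1 + 2*f² (W(f) = (f² + f²) - 1 = 2*f² - 1 = -1 + 2*f²)
o(K, Y) = (-4 + K)/(17 + Y) (o(K, Y) = (K - 4)/(Y + (-1 + 2*3²)) = (-4 + K)/(Y + (-1 + 2*9)) = (-4 + K)/(Y + (-1 + 18)) = (-4 + K)/(Y + 17) = (-4 + K)/(17 + Y))
36*(-133) + o(1, 10) = 36*(-133) + (-4 + 1)/(17 + 10) = -4788 - 3/27 = -4788 + (1/27)*(-3) = -4788 - ⅑ = -43093/9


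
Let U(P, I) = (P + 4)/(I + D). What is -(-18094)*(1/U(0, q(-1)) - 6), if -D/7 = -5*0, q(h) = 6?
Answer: -81423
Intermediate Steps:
D = 0 (D = -(-35)*0 = -7*0 = 0)
U(P, I) = (4 + P)/I (U(P, I) = (P + 4)/(I + 0) = (4 + P)/I)
-(-18094)*(1/U(0, q(-1)) - 6) = -(-18094)*(1/((4 + 0)/6) - 6) = -(-18094)*(1/((⅙)*4) - 6) = -(-18094)*(1/(⅔) - 6) = -(-18094)*(1*(3/2) - 6) = -(-18094)*(3/2 - 6) = -(-18094)*(-9)/2 = -9047*9 = -81423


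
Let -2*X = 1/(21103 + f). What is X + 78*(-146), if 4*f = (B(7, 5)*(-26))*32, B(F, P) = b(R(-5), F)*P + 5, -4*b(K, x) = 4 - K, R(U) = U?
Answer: -510250729/44806 ≈ -11388.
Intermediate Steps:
b(K, x) = -1 + K/4 (b(K, x) = -(4 - K)/4 = -1 + K/4)
B(F, P) = 5 - 9*P/4 (B(F, P) = (-1 + (¼)*(-5))*P + 5 = (-1 - 5/4)*P + 5 = -9*P/4 + 5 = 5 - 9*P/4)
f = 1300 (f = (((5 - 9/4*5)*(-26))*32)/4 = (((5 - 45/4)*(-26))*32)/4 = (-25/4*(-26)*32)/4 = ((325/2)*32)/4 = (¼)*5200 = 1300)
X = -1/44806 (X = -1/(2*(21103 + 1300)) = -½/22403 = -½*1/22403 = -1/44806 ≈ -2.2318e-5)
X + 78*(-146) = -1/44806 + 78*(-146) = -1/44806 - 11388 = -510250729/44806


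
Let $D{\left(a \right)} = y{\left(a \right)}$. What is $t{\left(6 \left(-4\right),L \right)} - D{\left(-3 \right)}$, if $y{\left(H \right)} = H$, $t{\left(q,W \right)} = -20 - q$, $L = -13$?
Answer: $7$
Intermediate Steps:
$D{\left(a \right)} = a$
$t{\left(6 \left(-4\right),L \right)} - D{\left(-3 \right)} = \left(-20 - 6 \left(-4\right)\right) - -3 = \left(-20 - -24\right) + 3 = \left(-20 + 24\right) + 3 = 4 + 3 = 7$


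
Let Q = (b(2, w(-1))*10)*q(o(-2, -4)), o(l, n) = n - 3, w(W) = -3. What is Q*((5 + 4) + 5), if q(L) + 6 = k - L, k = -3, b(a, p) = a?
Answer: -560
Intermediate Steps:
o(l, n) = -3 + n
q(L) = -9 - L (q(L) = -6 + (-3 - L) = -9 - L)
Q = -40 (Q = (2*10)*(-9 - (-3 - 4)) = 20*(-9 - 1*(-7)) = 20*(-9 + 7) = 20*(-2) = -40)
Q*((5 + 4) + 5) = -40*((5 + 4) + 5) = -40*(9 + 5) = -40*14 = -560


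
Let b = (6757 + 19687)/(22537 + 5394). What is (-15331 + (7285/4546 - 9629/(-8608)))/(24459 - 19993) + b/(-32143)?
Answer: -269259916951382116687/78450064661783628352 ≈ -3.4322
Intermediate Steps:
b = 26444/27931 ≈ 0.94676
(-15331 + (7285/4546 - 9629/(-8608)))/(24459 - 19993) + b/(-32143) = (-15331 + (7285/4546 - 9629/(-8608)))/(24459 - 19993) + (26444/27931)/(-32143) = (-15331 + (7285*(1/4546) - 9629*(-1/8608)))/4466 + (26444/27931)*(-1/32143) = (-15331 + (7285/4546 + 9629/8608))*(1/4466) - 26444/897786133 = (-15331 + 53241357/19565984)*(1/4466) - 26444/897786133 = -299912859347/19565984*1/4466 - 26444/897786133 = -299912859347/87381684544 - 26444/897786133 = -269259916951382116687/78450064661783628352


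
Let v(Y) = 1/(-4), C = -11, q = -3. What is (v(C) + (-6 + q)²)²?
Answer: 104329/16 ≈ 6520.6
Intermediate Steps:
v(Y) = -¼
(v(C) + (-6 + q)²)² = (-¼ + (-6 - 3)²)² = (-¼ + (-9)²)² = (-¼ + 81)² = (323/4)² = 104329/16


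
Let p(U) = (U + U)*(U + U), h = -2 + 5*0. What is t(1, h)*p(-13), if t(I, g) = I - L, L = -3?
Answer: 2704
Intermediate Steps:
h = -2 (h = -2 + 0 = -2)
p(U) = 4*U² (p(U) = (2*U)*(2*U) = 4*U²)
t(I, g) = 3 + I (t(I, g) = I - 1*(-3) = I + 3 = 3 + I)
t(1, h)*p(-13) = (3 + 1)*(4*(-13)²) = 4*(4*169) = 4*676 = 2704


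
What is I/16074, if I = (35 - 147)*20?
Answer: -1120/8037 ≈ -0.13936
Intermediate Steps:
I = -2240 (I = -112*20 = -2240)
I/16074 = -2240/16074 = -2240*1/16074 = -1120/8037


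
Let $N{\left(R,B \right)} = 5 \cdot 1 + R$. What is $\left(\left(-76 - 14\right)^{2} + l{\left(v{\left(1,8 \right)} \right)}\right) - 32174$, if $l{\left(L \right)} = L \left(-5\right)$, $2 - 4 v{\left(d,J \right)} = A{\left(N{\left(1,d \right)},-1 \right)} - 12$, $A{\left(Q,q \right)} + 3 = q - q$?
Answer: $- \frac{96381}{4} \approx -24095.0$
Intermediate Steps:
$N{\left(R,B \right)} = 5 + R$
$A{\left(Q,q \right)} = -3$ ($A{\left(Q,q \right)} = -3 + \left(q - q\right) = -3 + 0 = -3$)
$v{\left(d,J \right)} = \frac{17}{4}$ ($v{\left(d,J \right)} = \frac{1}{2} - \frac{-3 - 12}{4} = \frac{1}{2} - - \frac{15}{4} = \frac{1}{2} + \frac{15}{4} = \frac{17}{4}$)
$l{\left(L \right)} = - 5 L$
$\left(\left(-76 - 14\right)^{2} + l{\left(v{\left(1,8 \right)} \right)}\right) - 32174 = \left(\left(-76 - 14\right)^{2} - \frac{85}{4}\right) - 32174 = \left(\left(-90\right)^{2} - \frac{85}{4}\right) - 32174 = \left(8100 - \frac{85}{4}\right) - 32174 = \frac{32315}{4} - 32174 = - \frac{96381}{4}$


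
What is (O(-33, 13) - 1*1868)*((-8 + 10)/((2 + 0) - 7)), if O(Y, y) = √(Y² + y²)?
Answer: 3736/5 - 2*√1258/5 ≈ 733.01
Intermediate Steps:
(O(-33, 13) - 1*1868)*((-8 + 10)/((2 + 0) - 7)) = (√((-33)² + 13²) - 1*1868)*((-8 + 10)/((2 + 0) - 7)) = (√(1089 + 169) - 1868)*(2/(2 - 7)) = (√1258 - 1868)*(2/(-5)) = (-1868 + √1258)*(2*(-⅕)) = (-1868 + √1258)*(-⅖) = 3736/5 - 2*√1258/5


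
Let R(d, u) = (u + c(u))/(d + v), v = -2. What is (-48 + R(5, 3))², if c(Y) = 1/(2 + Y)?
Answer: 495616/225 ≈ 2202.7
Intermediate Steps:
R(d, u) = (u + 1/(2 + u))/(-2 + d) (R(d, u) = (u + 1/(2 + u))/(d - 2) = (u + 1/(2 + u))/(-2 + d))
(-48 + R(5, 3))² = (-48 + (1 + 3*(2 + 3))/((-2 + 5)*(2 + 3)))² = (-48 + (1 + 3*5)/(3*5))² = (-48 + (⅓)*(⅕)*(1 + 15))² = (-48 + (⅓)*(⅕)*16)² = (-48 + 16/15)² = (-704/15)² = 495616/225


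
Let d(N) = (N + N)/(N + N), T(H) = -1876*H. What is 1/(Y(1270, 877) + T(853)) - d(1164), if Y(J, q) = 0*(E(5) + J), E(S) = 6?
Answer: -1600229/1600228 ≈ -1.0000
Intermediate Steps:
Y(J, q) = 0 (Y(J, q) = 0*(6 + J) = 0)
d(N) = 1 (d(N) = (2*N)/((2*N)) = (2*N)*(1/(2*N)) = 1)
1/(Y(1270, 877) + T(853)) - d(1164) = 1/(0 - 1876*853) - 1*1 = 1/(0 - 1600228) - 1 = 1/(-1600228) - 1 = -1/1600228 - 1 = -1600229/1600228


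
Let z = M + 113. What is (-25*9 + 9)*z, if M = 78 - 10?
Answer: -39096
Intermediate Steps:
M = 68
z = 181 (z = 68 + 113 = 181)
(-25*9 + 9)*z = (-25*9 + 9)*181 = (-225 + 9)*181 = -216*181 = -39096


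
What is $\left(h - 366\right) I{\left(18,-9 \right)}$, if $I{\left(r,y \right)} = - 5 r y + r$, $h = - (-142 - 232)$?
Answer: $6624$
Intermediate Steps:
$h = 374$ ($h = \left(-1\right) \left(-374\right) = 374$)
$I{\left(r,y \right)} = r - 5 r y$ ($I{\left(r,y \right)} = - 5 r y + r = r - 5 r y$)
$\left(h - 366\right) I{\left(18,-9 \right)} = \left(374 - 366\right) 18 \left(1 - -45\right) = 8 \cdot 18 \left(1 + 45\right) = 8 \cdot 18 \cdot 46 = 8 \cdot 828 = 6624$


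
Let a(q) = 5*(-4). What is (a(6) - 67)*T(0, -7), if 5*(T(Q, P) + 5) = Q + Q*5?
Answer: 435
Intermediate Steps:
T(Q, P) = -5 + 6*Q/5 (T(Q, P) = -5 + (Q + Q*5)/5 = -5 + (Q + 5*Q)/5 = -5 + (6*Q)/5 = -5 + 6*Q/5)
a(q) = -20
(a(6) - 67)*T(0, -7) = (-20 - 67)*(-5 + (6/5)*0) = -87*(-5 + 0) = -87*(-5) = 435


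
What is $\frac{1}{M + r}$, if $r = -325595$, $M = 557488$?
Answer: $\frac{1}{231893} \approx 4.3123 \cdot 10^{-6}$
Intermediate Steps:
$\frac{1}{M + r} = \frac{1}{557488 - 325595} = \frac{1}{231893}$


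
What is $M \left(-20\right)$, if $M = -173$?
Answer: $3460$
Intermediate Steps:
$M \left(-20\right) = \left(-173\right) \left(-20\right) = 3460$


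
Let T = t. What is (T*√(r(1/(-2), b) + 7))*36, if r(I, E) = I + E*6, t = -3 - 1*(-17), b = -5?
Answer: 252*I*√94 ≈ 2443.2*I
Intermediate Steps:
t = 14 (t = -3 + 17 = 14)
T = 14
r(I, E) = I + 6*E
(T*√(r(1/(-2), b) + 7))*36 = (14*√((1/(-2) + 6*(-5)) + 7))*36 = (14*√((-½ - 30) + 7))*36 = (14*√(-61/2 + 7))*36 = (14*√(-47/2))*36 = (14*(I*√94/2))*36 = (7*I*√94)*36 = 252*I*√94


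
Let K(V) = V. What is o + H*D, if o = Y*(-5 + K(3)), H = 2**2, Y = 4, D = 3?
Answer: 4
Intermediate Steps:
H = 4
o = -8 (o = 4*(-5 + 3) = 4*(-2) = -8)
o + H*D = -8 + 4*3 = -8 + 12 = 4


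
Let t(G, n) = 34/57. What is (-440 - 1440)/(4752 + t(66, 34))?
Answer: -53580/135449 ≈ -0.39557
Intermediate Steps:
t(G, n) = 34/57 (t(G, n) = 34*(1/57) = 34/57)
(-440 - 1440)/(4752 + t(66, 34)) = (-440 - 1440)/(4752 + 34/57) = -1880/270898/57 = -1880*57/270898 = -53580/135449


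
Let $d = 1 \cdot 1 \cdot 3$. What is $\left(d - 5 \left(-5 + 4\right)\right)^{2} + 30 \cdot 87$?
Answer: $2674$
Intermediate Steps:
$d = 3$ ($d = 1 \cdot 3 = 3$)
$\left(d - 5 \left(-5 + 4\right)\right)^{2} + 30 \cdot 87 = \left(3 - 5 \left(-5 + 4\right)\right)^{2} + 30 \cdot 87 = \left(3 - -5\right)^{2} + 2610 = \left(3 + 5\right)^{2} + 2610 = 8^{2} + 2610 = 64 + 2610 = 2674$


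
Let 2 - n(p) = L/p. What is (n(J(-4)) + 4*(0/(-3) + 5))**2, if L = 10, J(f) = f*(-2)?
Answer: 6889/16 ≈ 430.56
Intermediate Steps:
J(f) = -2*f
n(p) = 2 - 10/p
(n(J(-4)) + 4*(0/(-3) + 5))**2 = ((2 - 10/((-2*(-4)))) + 4*(0/(-3) + 5))**2 = ((2 - 10/8) + 4*(0*(-1/3) + 5))**2 = ((2 - 10*1/8) + 4*(0 + 5))**2 = ((2 - 5/4) + 4*5)**2 = (3/4 + 20)**2 = (83/4)**2 = 6889/16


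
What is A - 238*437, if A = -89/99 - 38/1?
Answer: -10300445/99 ≈ -1.0404e+5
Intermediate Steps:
A = -3851/99 (A = -89*1/99 - 38*1 = -89/99 - 38 = -3851/99 ≈ -38.899)
A - 238*437 = -3851/99 - 238*437 = -3851/99 - 104006 = -10300445/99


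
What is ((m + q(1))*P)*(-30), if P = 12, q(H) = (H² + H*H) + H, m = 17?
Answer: -7200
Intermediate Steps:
q(H) = H + 2*H² (q(H) = (H² + H²) + H = 2*H² + H = H + 2*H²)
((m + q(1))*P)*(-30) = ((17 + 1*(1 + 2*1))*12)*(-30) = ((17 + 1*(1 + 2))*12)*(-30) = ((17 + 1*3)*12)*(-30) = ((17 + 3)*12)*(-30) = (20*12)*(-30) = 240*(-30) = -7200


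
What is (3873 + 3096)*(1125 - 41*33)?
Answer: -1588932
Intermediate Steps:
(3873 + 3096)*(1125 - 41*33) = 6969*(1125 - 1353) = 6969*(-228) = -1588932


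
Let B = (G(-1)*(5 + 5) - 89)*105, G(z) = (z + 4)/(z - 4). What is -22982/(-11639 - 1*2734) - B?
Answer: 143393657/14373 ≈ 9976.6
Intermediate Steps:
G(z) = (4 + z)/(-4 + z)
B = -9975 (B = (((4 - 1)/(-4 - 1))*(5 + 5) - 89)*105 = ((3/(-5))*10 - 89)*105 = (-1/5*3*10 - 89)*105 = (-3/5*10 - 89)*105 = (-6 - 89)*105 = -95*105 = -9975)
-22982/(-11639 - 1*2734) - B = -22982/(-11639 - 1*2734) - 1*(-9975) = -22982/(-11639 - 2734) + 9975 = -22982/(-14373) + 9975 = -22982*(-1/14373) + 9975 = 22982/14373 + 9975 = 143393657/14373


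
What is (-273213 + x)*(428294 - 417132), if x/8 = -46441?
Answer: -7196599042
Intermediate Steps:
x = -371528 (x = 8*(-46441) = -371528)
(-273213 + x)*(428294 - 417132) = (-273213 - 371528)*(428294 - 417132) = -644741*11162 = -7196599042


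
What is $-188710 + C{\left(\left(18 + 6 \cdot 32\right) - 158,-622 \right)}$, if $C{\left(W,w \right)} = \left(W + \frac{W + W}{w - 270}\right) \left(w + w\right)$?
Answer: $- \frac{56475410}{223} \approx -2.5325 \cdot 10^{5}$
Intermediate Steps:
$C{\left(W,w \right)} = 2 w \left(W + \frac{2 W}{-270 + w}\right)$ ($C{\left(W,w \right)} = \left(W + \frac{2 W}{-270 + w}\right) 2 w = 2 w \left(W + \frac{2 W}{-270 + w}\right)$)
$-188710 + C{\left(\left(18 + 6 \cdot 32\right) - 158,-622 \right)} = -188710 + 2 \left(\left(18 + 6 \cdot 32\right) - 158\right) \left(-622\right) \frac{1}{-270 - 622} \left(-268 - 622\right) = -188710 + 2 \left(\left(18 + 192\right) - 158\right) \left(-622\right) \frac{1}{-892} \left(-890\right) = -188710 + 2 \left(210 - 158\right) \left(-622\right) \left(- \frac{1}{892}\right) \left(-890\right) = -188710 + 2 \cdot 52 \left(-622\right) \left(- \frac{1}{892}\right) \left(-890\right) = -188710 - \frac{14393080}{223} = - \frac{56475410}{223}$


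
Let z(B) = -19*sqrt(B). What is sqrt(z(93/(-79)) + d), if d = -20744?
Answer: sqrt(-129463304 - 1501*I*sqrt(7347))/79 ≈ 0.071566 - 144.03*I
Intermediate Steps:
sqrt(z(93/(-79)) + d) = sqrt(-19*sqrt(93)*(I*sqrt(79)/79) - 20744) = sqrt(-19*I*sqrt(7347)/79 - 20744) = sqrt(-20744 - 19*I*sqrt(7347)/79)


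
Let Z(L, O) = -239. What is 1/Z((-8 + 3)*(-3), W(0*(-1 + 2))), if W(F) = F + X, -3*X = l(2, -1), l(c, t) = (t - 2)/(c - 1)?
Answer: -1/239 ≈ -0.0041841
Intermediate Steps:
l(c, t) = (-2 + t)/(-1 + c)
X = 1 (X = -(-2 - 1)/(3*(-1 + 2)) = -(-3)/(3*1) = -(-3)/3 = -⅓*(-3) = 1)
W(F) = 1 + F (W(F) = F + 1 = 1 + F)
1/Z((-8 + 3)*(-3), W(0*(-1 + 2))) = 1/(-239) = -1/239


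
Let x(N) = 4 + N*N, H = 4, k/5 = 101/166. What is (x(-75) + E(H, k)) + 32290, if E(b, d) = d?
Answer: 6295059/166 ≈ 37922.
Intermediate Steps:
k = 505/166 (k = 5*(101/166) = 505/166 ≈ 3.0422)
x(N) = 4 + N²
(x(-75) + E(H, k)) + 32290 = ((4 + (-75)²) + 505/166) + 32290 = ((4 + 5625) + 505/166) + 32290 = (5629 + 505/166) + 32290 = 934919/166 + 32290 = 6295059/166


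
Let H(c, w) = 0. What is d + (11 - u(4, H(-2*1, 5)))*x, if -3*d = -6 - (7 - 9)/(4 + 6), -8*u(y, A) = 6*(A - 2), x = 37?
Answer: 10603/30 ≈ 353.43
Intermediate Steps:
u(y, A) = 3/2 - 3*A/4 (u(y, A) = -3*(A - 2)/4 = -3*(-2 + A)/4 = -(-12 + 6*A)/8 = 3/2 - 3*A/4)
d = 29/15 (d = -(-6 - (7 - 9)/(4 + 6))/3 = -(-6 - (-2)/10)/3 = -(-6 - 1*(-1/5))/3 = -(-6 + 1/5)/3 = -1/3*(-29/5) = 29/15 ≈ 1.9333)
d + (11 - u(4, H(-2*1, 5)))*x = 29/15 + (11 - (3/2 - 3/4*0))*37 = 29/15 + (11 - (3/2 + 0))*37 = 29/15 + (11 - 1*3/2)*37 = 29/15 + (11 - 3/2)*37 = 29/15 + (19/2)*37 = 29/15 + 703/2 = 10603/30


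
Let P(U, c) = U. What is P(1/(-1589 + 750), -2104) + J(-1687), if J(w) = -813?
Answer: -682108/839 ≈ -813.00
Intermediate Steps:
P(1/(-1589 + 750), -2104) + J(-1687) = 1/(-1589 + 750) - 813 = 1/(-839) - 813 = -1/839 - 813 = -682108/839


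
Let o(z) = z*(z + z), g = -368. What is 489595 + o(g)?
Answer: 760443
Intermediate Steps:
o(z) = 2*z² (o(z) = z*(2*z) = 2*z²)
489595 + o(g) = 489595 + 2*(-368)² = 489595 + 2*135424 = 489595 + 270848 = 760443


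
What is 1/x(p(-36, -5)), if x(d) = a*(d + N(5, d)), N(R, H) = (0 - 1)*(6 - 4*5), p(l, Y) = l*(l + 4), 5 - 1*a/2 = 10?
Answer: -1/11660 ≈ -8.5763e-5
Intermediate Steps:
a = -10 (a = 10 - 2*10 = 10 - 20 = -10)
p(l, Y) = l*(4 + l)
N(R, H) = 14 (N(R, H) = -(6 - 20) = -1*(-14) = 14)
x(d) = -140 - 10*d (x(d) = -10*(d + 14) = -10*(14 + d) = -140 - 10*d)
1/x(p(-36, -5)) = 1/(-140 - (-360)*(4 - 36)) = 1/(-140 - (-360)*(-32)) = 1/(-140 - 10*1152) = 1/(-140 - 11520) = 1/(-11660) = -1/11660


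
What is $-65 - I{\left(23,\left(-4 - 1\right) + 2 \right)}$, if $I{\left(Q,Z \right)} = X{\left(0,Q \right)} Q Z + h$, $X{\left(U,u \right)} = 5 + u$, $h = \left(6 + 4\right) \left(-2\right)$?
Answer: $1887$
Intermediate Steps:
$h = -20$ ($h = 10 \left(-2\right) = -20$)
$I{\left(Q,Z \right)} = -20 + Q Z \left(5 + Q\right)$ ($I{\left(Q,Z \right)} = \left(5 + Q\right) Q Z - 20 = Q \left(5 + Q\right) Z - 20 = Q Z \left(5 + Q\right) - 20 = -20 + Q Z \left(5 + Q\right)$)
$-65 - I{\left(23,\left(-4 - 1\right) + 2 \right)} = -65 - \left(-20 + 23 \left(\left(-4 - 1\right) + 2\right) \left(5 + 23\right)\right) = -65 - \left(-20 + 23 \left(-5 + 2\right) 28\right) = -65 - \left(-20 + 23 \left(-3\right) 28\right) = -65 - \left(-20 - 1932\right) = -65 - -1952 = -65 + 1952 = 1887$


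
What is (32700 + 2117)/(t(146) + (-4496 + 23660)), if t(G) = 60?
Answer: 34817/19224 ≈ 1.8111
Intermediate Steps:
(32700 + 2117)/(t(146) + (-4496 + 23660)) = (32700 + 2117)/(60 + (-4496 + 23660)) = 34817/(60 + 19164) = 34817/19224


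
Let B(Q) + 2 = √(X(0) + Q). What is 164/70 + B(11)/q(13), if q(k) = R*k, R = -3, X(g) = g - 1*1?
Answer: 3268/1365 - √10/39 ≈ 2.3131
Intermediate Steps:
X(g) = -1 + g (X(g) = g - 1 = -1 + g)
q(k) = -3*k
B(Q) = -2 + √(-1 + Q) (B(Q) = -2 + √((-1 + 0) + Q) = -2 + √(-1 + Q))
164/70 + B(11)/q(13) = 164/70 + (-2 + √(-1 + 11))/((-3*13)) = 164*(1/70) + (-2 + √10)/(-39) = 82/35 + (-2 + √10)*(-1/39) = 82/35 + (2/39 - √10/39) = 3268/1365 - √10/39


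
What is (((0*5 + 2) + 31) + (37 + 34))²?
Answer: 10816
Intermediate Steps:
(((0*5 + 2) + 31) + (37 + 34))² = (((0 + 2) + 31) + 71)² = ((2 + 31) + 71)² = (33 + 71)² = 104² = 10816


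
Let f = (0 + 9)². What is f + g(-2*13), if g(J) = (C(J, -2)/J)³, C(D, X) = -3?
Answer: 1423683/17576 ≈ 81.002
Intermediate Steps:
f = 81 (f = 9² = 81)
g(J) = -27/J³ (g(J) = (-3/J)³ = -27/J³)
f + g(-2*13) = 81 - 27/(-2*13)³ = 81 - 27/(-26)³ = 81 - 27*(-1/17576) = 81 + 27/17576 = 1423683/17576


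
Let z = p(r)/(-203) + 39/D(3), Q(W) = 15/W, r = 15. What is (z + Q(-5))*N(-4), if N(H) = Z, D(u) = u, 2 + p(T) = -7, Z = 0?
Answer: 0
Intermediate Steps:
p(T) = -9 (p(T) = -2 - 7 = -9)
N(H) = 0
z = 2648/203 (z = -9/(-203) + 39/3 = -9*(-1/203) + 39*(⅓) = 9/203 + 13 = 2648/203 ≈ 13.044)
(z + Q(-5))*N(-4) = (2648/203 + 15/(-5))*0 = (2648/203 + 15*(-⅕))*0 = (2648/203 - 3)*0 = (2039/203)*0 = 0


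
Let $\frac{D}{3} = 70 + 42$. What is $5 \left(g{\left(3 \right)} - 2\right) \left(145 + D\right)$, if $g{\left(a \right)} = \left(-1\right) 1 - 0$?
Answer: $-7215$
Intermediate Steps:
$g{\left(a \right)} = -1$ ($g{\left(a \right)} = -1 + 0 = -1$)
$D = 336$ ($D = 3 \left(70 + 42\right) = 3 \cdot 112 = 336$)
$5 \left(g{\left(3 \right)} - 2\right) \left(145 + D\right) = 5 \left(-1 - 2\right) \left(145 + 336\right) = 5 \left(-3\right) 481 = \left(-15\right) 481 = -7215$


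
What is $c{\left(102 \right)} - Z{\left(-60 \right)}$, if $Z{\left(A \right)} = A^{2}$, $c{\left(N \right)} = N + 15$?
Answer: $-3483$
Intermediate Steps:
$c{\left(N \right)} = 15 + N$
$c{\left(102 \right)} - Z{\left(-60 \right)} = \left(15 + 102\right) - \left(-60\right)^{2} = 117 - 3600 = -3483$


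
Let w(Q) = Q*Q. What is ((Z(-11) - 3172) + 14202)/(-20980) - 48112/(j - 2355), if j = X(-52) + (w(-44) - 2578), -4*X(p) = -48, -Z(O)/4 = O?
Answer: 97633387/6262530 ≈ 15.590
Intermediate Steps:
Z(O) = -4*O
X(p) = 12 (X(p) = -1/4*(-48) = 12)
w(Q) = Q**2
j = -630 (j = 12 + ((-44)**2 - 2578) = 12 + (1936 - 2578) = 12 - 642 = -630)
((Z(-11) - 3172) + 14202)/(-20980) - 48112/(j - 2355) = ((-4*(-11) - 3172) + 14202)/(-20980) - 48112/(-630 - 2355) = ((44 - 3172) + 14202)*(-1/20980) - 48112/(-2985) = (-3128 + 14202)*(-1/20980) - 48112*(-1/2985) = 11074*(-1/20980) + 48112/2985 = -5537/10490 + 48112/2985 = 97633387/6262530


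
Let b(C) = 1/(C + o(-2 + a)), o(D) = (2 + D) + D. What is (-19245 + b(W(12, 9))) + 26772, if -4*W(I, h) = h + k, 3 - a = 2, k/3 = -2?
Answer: 22577/3 ≈ 7525.7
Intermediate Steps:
k = -6 (k = 3*(-2) = -6)
a = 1 (a = 3 - 1*2 = 3 - 2 = 1)
W(I, h) = 3/2 - h/4 (W(I, h) = -(h - 6)/4 = -(-6 + h)/4 = 3/2 - h/4)
o(D) = 2 + 2*D
b(C) = 1/C (b(C) = 1/(C + (2 + 2*(-2 + 1))) = 1/(C + (2 + 2*(-1))) = 1/(C + (2 - 2)) = 1/(C + 0) = 1/C)
(-19245 + b(W(12, 9))) + 26772 = (-19245 + 1/(3/2 - ¼*9)) + 26772 = (-19245 + 1/(3/2 - 9/4)) + 26772 = (-19245 + 1/(-¾)) + 26772 = (-19245 - 4/3) + 26772 = -57739/3 + 26772 = 22577/3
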